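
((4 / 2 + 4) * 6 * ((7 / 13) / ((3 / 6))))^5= 32520160641024 / 371293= 87586247.63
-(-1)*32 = 32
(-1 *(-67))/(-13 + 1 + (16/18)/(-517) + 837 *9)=311751/34995205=0.01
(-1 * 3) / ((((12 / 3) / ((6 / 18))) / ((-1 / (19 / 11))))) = 11 / 76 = 0.14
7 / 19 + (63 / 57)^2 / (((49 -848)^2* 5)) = 424537106 / 1152313805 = 0.37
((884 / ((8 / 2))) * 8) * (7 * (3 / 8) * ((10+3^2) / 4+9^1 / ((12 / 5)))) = 78897 / 2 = 39448.50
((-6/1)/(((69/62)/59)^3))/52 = -17192.21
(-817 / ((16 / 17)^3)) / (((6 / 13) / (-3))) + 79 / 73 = 6370.83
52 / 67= 0.78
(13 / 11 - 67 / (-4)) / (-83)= -789 / 3652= -0.22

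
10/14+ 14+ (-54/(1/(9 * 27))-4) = -91779/7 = -13111.29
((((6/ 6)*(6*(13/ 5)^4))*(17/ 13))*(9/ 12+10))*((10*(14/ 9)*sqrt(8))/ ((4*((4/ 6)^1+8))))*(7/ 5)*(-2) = -6053411*sqrt(2)/ 625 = -13697.31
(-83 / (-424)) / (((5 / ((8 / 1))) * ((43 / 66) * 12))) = 913 / 22790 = 0.04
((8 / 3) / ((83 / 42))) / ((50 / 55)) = 616 / 415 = 1.48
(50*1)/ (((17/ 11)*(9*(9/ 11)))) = 6050/ 1377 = 4.39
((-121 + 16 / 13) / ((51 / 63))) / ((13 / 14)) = -159.33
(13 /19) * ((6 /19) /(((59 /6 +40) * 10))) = 18 /41515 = 0.00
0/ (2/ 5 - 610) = 0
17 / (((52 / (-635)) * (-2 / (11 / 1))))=118745 / 104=1141.78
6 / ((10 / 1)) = 3 / 5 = 0.60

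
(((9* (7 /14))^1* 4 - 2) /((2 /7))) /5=56 /5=11.20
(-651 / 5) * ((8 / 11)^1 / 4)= -1302 / 55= -23.67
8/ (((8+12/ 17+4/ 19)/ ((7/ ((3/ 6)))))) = 2261/ 180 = 12.56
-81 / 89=-0.91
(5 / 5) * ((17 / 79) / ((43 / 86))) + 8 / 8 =113 / 79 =1.43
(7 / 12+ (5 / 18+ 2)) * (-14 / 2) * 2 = -721 / 18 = -40.06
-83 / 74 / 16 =-83 / 1184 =-0.07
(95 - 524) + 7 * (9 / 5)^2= -10158 / 25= -406.32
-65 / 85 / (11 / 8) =-104 / 187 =-0.56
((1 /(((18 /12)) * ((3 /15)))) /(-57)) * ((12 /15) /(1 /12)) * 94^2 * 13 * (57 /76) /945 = -918944 /17955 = -51.18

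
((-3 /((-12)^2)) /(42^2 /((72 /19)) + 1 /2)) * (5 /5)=-0.00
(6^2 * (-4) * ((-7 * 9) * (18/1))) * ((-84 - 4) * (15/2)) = -107775360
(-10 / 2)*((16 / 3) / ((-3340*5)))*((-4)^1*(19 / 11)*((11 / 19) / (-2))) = 8 / 2505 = 0.00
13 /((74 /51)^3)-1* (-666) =271603647 /405224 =670.26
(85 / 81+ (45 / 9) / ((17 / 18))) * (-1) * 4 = -25.37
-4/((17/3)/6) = -72/17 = -4.24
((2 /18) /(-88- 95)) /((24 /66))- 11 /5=-72523 /32940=-2.20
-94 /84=-47 /42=-1.12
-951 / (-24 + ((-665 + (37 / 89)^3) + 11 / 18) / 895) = 10800555111090 / 280999026677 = 38.44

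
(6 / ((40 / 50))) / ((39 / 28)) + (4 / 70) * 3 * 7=428 / 65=6.58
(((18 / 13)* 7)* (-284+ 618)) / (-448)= -1503 / 208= -7.23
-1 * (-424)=424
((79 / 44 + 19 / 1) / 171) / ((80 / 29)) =1769 / 40128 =0.04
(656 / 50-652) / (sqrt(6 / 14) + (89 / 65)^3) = -216454904881215 / 813153091213 + 12045905210625 *sqrt(21) / 813153091213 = -198.31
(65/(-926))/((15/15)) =-0.07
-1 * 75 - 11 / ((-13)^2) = -12686 / 169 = -75.07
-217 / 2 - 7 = -231 / 2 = -115.50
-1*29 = -29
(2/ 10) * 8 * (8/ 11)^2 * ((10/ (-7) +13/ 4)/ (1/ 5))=7.71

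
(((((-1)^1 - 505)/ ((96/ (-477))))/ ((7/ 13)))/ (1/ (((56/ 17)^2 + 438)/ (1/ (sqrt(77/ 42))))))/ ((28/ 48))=33918078909 * sqrt(66)/ 56644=4864624.24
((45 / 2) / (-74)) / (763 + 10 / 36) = -405 / 1016686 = -0.00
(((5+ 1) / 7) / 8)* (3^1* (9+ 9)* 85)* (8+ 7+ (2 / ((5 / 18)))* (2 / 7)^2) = 5258763 / 686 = 7665.84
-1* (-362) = 362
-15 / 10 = -3 / 2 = -1.50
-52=-52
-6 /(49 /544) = -3264 /49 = -66.61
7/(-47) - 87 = -4096/47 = -87.15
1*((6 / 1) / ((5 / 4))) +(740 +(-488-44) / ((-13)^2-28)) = 522424 / 705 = 741.03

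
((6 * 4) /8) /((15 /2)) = 2 /5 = 0.40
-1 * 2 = -2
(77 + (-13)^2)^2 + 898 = 61414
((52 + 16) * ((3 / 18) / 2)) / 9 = 17 / 27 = 0.63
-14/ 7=-2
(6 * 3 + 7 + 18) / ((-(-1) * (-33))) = -43 / 33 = -1.30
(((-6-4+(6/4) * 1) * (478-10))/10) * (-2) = 795.60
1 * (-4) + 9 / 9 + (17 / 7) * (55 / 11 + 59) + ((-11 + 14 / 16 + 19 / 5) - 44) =28589 / 280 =102.10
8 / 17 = 0.47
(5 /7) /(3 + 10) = 5 /91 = 0.05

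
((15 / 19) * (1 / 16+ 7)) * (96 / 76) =5085 / 722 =7.04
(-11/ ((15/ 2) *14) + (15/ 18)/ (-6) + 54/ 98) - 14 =-120769/ 8820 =-13.69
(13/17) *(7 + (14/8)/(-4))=1365/272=5.02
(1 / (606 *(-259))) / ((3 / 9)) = -1 / 52318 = -0.00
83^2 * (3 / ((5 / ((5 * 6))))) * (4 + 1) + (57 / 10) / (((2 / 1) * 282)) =1165618819 / 1880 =620010.01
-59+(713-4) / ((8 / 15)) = 10163 / 8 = 1270.38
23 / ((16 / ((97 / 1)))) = 2231 / 16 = 139.44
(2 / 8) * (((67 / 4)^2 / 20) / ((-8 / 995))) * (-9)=8039799 / 2048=3925.68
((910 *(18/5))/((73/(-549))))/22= -899262/803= -1119.88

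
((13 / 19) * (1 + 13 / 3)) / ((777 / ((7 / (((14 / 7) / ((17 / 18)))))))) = 884 / 56943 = 0.02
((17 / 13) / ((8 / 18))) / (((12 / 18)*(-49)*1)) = -459 / 5096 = -0.09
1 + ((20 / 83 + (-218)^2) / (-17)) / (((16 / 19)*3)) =-4679875 / 4233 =-1105.57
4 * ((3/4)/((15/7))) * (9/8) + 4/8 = 83/40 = 2.08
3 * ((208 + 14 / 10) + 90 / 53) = 167823 / 265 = 633.29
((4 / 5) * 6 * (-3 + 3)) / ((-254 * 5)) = 0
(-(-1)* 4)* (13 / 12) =13 / 3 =4.33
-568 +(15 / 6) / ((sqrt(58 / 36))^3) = -568 +135 * sqrt(58) / 841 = -566.78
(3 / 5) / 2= 3 / 10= 0.30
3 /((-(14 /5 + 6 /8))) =-60 /71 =-0.85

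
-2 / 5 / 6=-1 / 15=-0.07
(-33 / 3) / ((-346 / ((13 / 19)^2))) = 1859 / 124906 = 0.01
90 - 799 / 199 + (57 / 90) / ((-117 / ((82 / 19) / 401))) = 12041943646 / 140047245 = 85.98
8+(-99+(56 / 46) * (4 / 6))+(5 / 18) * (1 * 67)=-29633 / 414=-71.58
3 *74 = 222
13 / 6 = 2.17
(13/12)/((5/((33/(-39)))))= -11/60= -0.18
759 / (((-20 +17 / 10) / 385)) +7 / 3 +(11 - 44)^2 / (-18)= -5865589 / 366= -16026.20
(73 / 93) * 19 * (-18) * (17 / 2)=-70737 / 31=-2281.84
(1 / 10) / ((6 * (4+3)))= 1 / 420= 0.00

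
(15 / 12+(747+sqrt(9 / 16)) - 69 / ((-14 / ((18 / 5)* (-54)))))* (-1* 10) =14638 / 7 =2091.14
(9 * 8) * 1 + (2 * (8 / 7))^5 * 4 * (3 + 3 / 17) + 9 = 249635655 / 285719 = 873.71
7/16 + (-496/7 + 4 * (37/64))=-1907/28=-68.11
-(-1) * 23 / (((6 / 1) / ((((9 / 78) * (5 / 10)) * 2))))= 23 / 52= 0.44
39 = 39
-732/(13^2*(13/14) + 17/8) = -13664/2969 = -4.60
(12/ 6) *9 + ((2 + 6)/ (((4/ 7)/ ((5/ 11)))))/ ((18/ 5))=1957/ 99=19.77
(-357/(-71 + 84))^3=-45499293/2197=-20709.74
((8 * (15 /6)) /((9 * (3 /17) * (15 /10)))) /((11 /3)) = 680 /297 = 2.29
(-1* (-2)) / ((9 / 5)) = 10 / 9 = 1.11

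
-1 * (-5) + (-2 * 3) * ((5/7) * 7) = -25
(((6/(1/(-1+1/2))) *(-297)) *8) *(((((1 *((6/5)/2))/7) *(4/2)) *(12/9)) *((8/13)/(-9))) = -50688/455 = -111.40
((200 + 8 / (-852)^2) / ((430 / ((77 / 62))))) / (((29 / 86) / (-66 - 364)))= -60086706911 / 81573462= -736.60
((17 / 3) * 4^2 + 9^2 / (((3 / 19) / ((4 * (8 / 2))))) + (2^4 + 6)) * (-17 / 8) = -212177 / 12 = -17681.42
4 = 4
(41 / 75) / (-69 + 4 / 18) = -123 / 15475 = -0.01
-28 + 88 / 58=-768 / 29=-26.48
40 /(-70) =-4 /7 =-0.57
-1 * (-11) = 11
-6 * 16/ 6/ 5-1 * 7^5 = -84051/ 5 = -16810.20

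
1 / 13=0.08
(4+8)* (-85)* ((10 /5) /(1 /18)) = -36720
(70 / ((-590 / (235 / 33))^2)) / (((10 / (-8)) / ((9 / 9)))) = -30926 / 3790809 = -0.01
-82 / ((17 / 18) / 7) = -10332 / 17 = -607.76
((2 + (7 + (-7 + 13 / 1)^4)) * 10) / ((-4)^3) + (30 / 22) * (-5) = -74175 / 352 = -210.72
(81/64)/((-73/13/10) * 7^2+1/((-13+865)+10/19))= -1093365/23769344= -0.05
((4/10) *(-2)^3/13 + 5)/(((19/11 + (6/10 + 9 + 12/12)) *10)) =1133/29380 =0.04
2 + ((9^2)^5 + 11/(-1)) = 3486784392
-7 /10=-0.70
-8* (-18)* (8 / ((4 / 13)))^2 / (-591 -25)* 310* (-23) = 86757840 / 77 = 1126725.19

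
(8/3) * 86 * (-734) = -504992/3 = -168330.67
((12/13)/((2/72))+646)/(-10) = -883/13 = -67.92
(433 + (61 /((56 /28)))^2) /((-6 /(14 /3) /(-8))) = 8482.44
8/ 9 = 0.89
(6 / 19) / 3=2 / 19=0.11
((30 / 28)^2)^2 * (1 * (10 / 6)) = 84375 / 38416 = 2.20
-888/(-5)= 888/5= 177.60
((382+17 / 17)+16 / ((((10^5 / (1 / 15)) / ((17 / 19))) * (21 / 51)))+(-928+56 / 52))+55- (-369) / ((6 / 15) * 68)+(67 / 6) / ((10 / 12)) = -5091861935149 / 11022375000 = -461.96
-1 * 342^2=-116964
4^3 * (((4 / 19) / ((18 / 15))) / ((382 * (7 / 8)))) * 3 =2560 / 25403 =0.10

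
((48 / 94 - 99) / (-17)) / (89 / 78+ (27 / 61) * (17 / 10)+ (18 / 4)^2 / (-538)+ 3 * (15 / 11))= 1303426598760 / 1337907770989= 0.97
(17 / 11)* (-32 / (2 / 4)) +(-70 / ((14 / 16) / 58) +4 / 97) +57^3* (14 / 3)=917081306 / 1067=859495.13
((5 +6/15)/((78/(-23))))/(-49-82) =207/17030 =0.01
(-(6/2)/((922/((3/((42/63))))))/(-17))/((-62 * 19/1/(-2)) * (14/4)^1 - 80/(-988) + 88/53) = 117819/282235370030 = 0.00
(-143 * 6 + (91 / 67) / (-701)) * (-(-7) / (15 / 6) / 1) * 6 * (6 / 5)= -17297.32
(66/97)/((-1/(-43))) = 2838/97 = 29.26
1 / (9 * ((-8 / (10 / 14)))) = -5 / 504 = -0.01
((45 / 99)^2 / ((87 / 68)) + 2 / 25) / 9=63554 / 2368575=0.03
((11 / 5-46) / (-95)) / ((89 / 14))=3066 / 42275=0.07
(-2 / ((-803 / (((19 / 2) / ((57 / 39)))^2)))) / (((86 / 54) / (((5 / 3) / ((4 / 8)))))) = 7605 / 34529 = 0.22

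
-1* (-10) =10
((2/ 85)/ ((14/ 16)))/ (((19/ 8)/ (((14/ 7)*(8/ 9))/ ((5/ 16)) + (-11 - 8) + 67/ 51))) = -0.14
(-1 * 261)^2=68121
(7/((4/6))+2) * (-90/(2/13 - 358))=14625/4652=3.14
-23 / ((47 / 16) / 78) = -28704 / 47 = -610.72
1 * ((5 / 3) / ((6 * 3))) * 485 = 44.91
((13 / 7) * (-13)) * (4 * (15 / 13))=-780 / 7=-111.43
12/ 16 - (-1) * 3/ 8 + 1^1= 17/ 8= 2.12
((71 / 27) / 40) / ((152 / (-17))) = -1207 / 164160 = -0.01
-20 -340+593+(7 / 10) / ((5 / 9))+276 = 25513 / 50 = 510.26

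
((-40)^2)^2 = 2560000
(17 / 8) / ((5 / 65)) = 221 / 8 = 27.62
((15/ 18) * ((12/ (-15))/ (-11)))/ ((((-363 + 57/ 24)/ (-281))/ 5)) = 4496/ 19041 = 0.24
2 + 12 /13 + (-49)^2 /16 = 31821 /208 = 152.99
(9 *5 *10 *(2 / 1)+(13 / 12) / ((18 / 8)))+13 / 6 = 48743 / 54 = 902.65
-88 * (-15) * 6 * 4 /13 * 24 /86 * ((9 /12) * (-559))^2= 119536560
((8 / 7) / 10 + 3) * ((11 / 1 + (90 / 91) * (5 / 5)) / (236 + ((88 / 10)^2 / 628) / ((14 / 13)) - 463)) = -93351415 / 567264789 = -0.16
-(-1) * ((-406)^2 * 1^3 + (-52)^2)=167540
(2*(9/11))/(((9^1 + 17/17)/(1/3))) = 3/55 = 0.05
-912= -912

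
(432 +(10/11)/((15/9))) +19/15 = 71579/165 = 433.81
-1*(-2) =2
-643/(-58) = 643/58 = 11.09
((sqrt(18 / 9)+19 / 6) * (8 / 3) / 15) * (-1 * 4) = -304 / 135 - 32 * sqrt(2) / 45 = -3.26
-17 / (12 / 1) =-17 / 12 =-1.42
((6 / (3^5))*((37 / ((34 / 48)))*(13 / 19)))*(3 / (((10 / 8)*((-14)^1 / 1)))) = -15392 / 101745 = -0.15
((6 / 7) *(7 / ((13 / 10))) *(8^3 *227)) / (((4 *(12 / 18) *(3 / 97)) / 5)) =422764800 / 13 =32520369.23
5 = 5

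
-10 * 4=-40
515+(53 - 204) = 364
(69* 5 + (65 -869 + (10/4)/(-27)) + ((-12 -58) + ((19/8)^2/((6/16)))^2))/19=-523309/32832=-15.94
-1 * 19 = -19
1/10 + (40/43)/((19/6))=3217/8170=0.39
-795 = -795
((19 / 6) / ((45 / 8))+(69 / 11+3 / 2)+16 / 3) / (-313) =-40597 / 929610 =-0.04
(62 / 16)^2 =961 / 64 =15.02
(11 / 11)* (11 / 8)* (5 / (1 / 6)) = 165 / 4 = 41.25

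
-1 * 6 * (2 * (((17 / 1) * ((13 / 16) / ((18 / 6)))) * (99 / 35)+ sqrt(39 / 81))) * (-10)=40 * sqrt(39) / 3+ 21879 / 14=1646.05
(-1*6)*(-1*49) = 294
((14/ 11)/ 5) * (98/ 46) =686/ 1265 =0.54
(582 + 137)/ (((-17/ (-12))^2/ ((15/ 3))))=1791.28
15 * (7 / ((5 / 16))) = 336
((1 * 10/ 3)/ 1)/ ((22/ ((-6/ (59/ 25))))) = -250/ 649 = -0.39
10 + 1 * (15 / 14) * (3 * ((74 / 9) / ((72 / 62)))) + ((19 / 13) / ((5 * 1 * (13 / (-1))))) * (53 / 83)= 578710661 / 17674020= 32.74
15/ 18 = 5/ 6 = 0.83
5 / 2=2.50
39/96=13/32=0.41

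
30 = 30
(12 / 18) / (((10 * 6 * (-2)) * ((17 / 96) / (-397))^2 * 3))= -40347904 / 4335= -9307.47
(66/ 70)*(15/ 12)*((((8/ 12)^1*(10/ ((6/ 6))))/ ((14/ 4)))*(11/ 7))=1210/ 343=3.53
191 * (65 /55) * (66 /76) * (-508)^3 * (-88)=2261456230898.53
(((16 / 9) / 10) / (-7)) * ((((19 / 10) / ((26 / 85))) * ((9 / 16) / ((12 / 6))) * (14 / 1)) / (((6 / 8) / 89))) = -73.71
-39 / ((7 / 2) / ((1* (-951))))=74178 / 7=10596.86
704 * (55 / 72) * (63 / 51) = 33880 / 51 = 664.31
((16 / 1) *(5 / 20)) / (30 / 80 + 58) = 32 / 467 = 0.07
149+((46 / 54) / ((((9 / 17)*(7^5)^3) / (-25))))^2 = 198307900218937985026705407090574 / 1330925504825087147830236990201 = 149.00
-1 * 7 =-7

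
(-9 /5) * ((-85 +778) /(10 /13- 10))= 27027 /200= 135.14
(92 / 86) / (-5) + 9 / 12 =461 / 860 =0.54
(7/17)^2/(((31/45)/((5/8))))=11025/71672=0.15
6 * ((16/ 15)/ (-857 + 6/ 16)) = -256/ 34265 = -0.01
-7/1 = -7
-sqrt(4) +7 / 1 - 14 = -9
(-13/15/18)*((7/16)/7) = -13/4320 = -0.00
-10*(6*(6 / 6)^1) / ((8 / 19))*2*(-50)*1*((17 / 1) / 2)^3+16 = 35005189 / 4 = 8751297.25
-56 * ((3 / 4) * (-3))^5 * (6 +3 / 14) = 5137263 / 256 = 20067.43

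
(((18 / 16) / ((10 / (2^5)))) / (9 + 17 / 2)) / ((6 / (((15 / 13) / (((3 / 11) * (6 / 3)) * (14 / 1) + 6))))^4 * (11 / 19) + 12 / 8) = 606936 / 43184236425575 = 0.00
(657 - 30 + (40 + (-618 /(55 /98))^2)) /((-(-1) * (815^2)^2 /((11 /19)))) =3670015771 /2305243094515625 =0.00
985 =985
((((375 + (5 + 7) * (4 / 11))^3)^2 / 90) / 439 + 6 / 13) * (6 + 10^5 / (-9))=-1050074103159273822115423 / 1253342805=-837818750760111.33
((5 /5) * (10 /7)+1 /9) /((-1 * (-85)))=97 /5355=0.02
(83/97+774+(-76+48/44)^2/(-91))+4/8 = 1524542265/2136134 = 713.69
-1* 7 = -7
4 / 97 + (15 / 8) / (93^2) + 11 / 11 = 1.04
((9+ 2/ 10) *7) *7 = 2254/ 5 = 450.80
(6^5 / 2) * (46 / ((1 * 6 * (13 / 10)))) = 298080 / 13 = 22929.23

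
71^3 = 357911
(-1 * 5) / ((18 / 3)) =-5 / 6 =-0.83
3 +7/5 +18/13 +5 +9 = 1286/65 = 19.78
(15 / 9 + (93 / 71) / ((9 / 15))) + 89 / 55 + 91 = 1130122 / 11715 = 96.47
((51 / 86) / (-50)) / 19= -51 / 81700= -0.00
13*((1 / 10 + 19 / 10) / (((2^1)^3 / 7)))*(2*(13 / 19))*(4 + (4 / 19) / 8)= 180999 / 1444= 125.35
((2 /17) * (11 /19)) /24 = 0.00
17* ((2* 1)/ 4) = 17/ 2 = 8.50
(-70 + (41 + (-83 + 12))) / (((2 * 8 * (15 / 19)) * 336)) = -0.02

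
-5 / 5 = -1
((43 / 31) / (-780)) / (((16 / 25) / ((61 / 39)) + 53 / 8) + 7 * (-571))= 26230 / 58851197847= 0.00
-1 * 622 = -622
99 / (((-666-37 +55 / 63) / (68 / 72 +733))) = -9155223 / 88468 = -103.49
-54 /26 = -27 /13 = -2.08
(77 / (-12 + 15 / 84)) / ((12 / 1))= -539 / 993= -0.54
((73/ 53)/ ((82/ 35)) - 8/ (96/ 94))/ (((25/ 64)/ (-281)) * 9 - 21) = 849438272/ 2463458391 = 0.34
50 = 50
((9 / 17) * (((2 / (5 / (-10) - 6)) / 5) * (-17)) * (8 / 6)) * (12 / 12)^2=48 / 65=0.74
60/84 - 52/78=1/21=0.05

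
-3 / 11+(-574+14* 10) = -4777 / 11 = -434.27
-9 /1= -9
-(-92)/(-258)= -0.36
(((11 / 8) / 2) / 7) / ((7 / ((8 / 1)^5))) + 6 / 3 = 22626 / 49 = 461.76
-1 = -1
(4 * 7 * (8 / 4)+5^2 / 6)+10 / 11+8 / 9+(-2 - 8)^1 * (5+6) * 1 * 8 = -161971 / 198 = -818.04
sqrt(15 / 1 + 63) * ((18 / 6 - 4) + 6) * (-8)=-353.27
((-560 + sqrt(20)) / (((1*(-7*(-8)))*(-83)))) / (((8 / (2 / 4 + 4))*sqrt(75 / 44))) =3*sqrt(33)*(280 - sqrt(5)) / 92960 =0.05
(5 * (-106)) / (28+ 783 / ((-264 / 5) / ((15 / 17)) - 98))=-2091380 / 90913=-23.00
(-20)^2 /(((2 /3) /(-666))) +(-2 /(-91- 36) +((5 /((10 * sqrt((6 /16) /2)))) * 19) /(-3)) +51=-50742721 /127- 38 * sqrt(3) /9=-399556.30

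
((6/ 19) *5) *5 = 150/ 19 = 7.89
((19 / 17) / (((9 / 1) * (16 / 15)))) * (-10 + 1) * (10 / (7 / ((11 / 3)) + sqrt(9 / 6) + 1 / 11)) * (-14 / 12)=665 / 68-665 * sqrt(6) / 272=3.79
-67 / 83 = -0.81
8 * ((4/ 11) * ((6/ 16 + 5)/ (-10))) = -86/ 55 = -1.56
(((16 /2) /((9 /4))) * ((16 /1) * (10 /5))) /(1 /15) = 5120 /3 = 1706.67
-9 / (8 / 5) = -45 / 8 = -5.62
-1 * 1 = -1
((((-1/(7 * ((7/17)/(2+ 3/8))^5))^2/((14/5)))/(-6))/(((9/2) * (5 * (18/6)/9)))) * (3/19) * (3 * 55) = -171960.99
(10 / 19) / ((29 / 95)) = 50 / 29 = 1.72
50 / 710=5 / 71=0.07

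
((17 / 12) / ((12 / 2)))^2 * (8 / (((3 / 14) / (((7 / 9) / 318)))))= 14161 / 2781864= 0.01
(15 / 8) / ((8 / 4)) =15 / 16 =0.94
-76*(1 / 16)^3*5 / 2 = -95 / 2048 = -0.05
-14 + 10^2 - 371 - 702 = -987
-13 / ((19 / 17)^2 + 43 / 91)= -341887 / 45278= -7.55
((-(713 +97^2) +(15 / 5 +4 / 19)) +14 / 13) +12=-2496111 / 247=-10105.71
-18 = -18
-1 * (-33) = 33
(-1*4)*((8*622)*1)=-19904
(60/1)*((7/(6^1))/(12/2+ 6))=35/6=5.83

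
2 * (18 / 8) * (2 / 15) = 0.60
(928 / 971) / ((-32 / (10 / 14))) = -145 / 6797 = -0.02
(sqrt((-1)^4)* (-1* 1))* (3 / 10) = -0.30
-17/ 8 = -2.12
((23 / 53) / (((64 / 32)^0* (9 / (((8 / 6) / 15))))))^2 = 8464 / 460746225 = 0.00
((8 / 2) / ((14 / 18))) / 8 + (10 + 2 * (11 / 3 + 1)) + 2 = 923 / 42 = 21.98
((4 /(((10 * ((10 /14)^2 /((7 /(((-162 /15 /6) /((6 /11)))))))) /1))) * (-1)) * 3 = 1372 /275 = 4.99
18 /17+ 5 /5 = 35 /17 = 2.06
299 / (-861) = -299 / 861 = -0.35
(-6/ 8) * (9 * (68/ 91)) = -459/ 91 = -5.04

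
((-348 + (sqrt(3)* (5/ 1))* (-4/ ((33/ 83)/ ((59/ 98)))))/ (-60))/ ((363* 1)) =4897* sqrt(3)/ 3521826 + 29/ 1815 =0.02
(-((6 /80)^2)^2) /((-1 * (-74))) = -81 /189440000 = -0.00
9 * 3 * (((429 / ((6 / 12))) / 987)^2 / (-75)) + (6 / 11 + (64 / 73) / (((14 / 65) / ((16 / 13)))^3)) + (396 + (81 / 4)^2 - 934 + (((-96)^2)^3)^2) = 149114600390096525590956078438630621 / 243369064400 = 612709757329767363772451.90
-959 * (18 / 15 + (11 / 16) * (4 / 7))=-30551 / 20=-1527.55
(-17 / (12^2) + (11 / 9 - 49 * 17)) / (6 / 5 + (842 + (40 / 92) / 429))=-656665295 / 665589152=-0.99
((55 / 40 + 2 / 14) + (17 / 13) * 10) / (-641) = -10625 / 466648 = -0.02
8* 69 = 552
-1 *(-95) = 95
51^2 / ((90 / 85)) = 2456.50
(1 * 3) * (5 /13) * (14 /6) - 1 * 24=-277 /13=-21.31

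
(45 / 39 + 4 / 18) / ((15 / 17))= 2737 / 1755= 1.56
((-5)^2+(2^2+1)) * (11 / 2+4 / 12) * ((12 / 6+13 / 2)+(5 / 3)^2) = 35525 / 18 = 1973.61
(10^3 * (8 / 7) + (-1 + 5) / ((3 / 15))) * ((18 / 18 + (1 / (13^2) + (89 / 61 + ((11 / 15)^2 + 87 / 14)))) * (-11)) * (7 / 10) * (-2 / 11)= 243635711594 / 16236675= 15005.27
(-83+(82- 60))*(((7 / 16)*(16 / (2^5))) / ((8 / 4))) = -427 / 64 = -6.67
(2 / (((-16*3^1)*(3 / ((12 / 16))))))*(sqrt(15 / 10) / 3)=-sqrt(6) / 576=-0.00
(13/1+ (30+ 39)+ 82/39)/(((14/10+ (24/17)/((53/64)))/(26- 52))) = -29552800/41961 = -704.29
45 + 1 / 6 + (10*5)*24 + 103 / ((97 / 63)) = 763621 / 582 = 1312.06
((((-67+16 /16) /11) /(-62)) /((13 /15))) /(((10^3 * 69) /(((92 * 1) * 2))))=3 /10075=0.00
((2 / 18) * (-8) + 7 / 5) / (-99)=-23 / 4455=-0.01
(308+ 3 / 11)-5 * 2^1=298.27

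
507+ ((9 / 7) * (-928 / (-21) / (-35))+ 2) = 870151 / 1715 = 507.38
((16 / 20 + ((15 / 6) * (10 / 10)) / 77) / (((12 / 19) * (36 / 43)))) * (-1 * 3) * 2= -523697 / 55440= -9.45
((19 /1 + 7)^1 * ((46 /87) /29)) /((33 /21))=8372 /27753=0.30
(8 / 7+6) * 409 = 2921.43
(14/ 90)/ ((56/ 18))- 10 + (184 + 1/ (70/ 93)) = 24553/ 140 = 175.38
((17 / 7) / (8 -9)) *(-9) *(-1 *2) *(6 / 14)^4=-24786 / 16807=-1.47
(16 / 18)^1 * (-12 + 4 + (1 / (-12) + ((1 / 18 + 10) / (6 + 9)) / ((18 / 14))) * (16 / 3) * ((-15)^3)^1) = -1704928 / 243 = -7016.16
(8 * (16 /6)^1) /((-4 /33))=-176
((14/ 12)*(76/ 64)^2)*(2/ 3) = 2527/ 2304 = 1.10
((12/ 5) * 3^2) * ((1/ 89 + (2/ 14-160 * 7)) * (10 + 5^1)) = -226043136/ 623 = -362830.07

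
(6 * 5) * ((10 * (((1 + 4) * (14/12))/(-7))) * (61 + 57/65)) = -201100/13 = -15469.23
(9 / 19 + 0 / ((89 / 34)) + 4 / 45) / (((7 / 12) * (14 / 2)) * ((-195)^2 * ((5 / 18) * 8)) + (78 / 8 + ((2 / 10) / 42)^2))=117845 / 72279645511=0.00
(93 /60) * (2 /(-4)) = -31 /40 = -0.78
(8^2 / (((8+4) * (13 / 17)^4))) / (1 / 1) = 1336336 / 85683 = 15.60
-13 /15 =-0.87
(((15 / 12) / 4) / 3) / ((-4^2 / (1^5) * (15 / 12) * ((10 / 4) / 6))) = -1 / 80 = -0.01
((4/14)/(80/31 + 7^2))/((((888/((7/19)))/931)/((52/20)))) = 1519/273060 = 0.01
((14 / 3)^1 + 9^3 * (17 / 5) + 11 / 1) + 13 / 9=112307 / 45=2495.71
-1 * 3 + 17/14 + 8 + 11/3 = 415/42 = 9.88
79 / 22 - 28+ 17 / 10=-1249 / 55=-22.71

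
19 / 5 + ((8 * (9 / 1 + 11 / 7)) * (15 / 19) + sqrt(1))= 47592 / 665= 71.57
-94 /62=-47 /31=-1.52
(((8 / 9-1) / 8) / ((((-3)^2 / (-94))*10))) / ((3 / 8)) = 47 / 1215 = 0.04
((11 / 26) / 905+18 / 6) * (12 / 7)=423606 / 82355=5.14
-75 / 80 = -15 / 16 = -0.94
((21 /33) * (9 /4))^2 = 3969 /1936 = 2.05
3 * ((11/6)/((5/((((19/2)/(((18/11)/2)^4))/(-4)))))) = -3059969/524880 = -5.83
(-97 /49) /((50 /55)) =-1067 /490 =-2.18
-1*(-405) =405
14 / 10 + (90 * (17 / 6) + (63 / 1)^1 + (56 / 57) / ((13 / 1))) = 1183657 / 3705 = 319.48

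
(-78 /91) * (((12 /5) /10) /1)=-36 /175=-0.21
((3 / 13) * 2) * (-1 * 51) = -306 / 13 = -23.54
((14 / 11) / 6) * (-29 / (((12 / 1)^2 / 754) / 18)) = -76531 / 132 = -579.78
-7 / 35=-1 / 5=-0.20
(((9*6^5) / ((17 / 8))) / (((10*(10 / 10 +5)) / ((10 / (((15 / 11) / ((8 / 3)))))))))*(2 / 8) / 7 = 228096 / 595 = 383.35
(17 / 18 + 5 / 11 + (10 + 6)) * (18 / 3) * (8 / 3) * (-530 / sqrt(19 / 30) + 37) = 1019720 / 99 - 14606800 * sqrt(570) / 1881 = -175097.23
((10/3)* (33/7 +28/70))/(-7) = -358/147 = -2.44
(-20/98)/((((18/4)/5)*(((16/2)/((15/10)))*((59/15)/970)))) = -60625/5782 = -10.49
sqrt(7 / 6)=sqrt(42) / 6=1.08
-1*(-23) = 23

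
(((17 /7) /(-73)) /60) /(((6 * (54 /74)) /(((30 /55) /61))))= -629 /555467220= -0.00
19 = 19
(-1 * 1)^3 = -1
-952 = -952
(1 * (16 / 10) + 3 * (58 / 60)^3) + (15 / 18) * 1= 46289 / 9000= 5.14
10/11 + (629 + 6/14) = 48536/77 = 630.34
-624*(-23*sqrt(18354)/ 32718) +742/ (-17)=-742/ 17 +2392*sqrt(18354)/ 5453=15.78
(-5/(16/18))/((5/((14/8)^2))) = -441/128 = -3.45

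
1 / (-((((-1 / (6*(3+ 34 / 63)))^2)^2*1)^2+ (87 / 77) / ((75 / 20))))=-602753303387694460207360 / 181608787528776235617761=-3.32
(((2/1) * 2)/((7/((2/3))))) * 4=32/21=1.52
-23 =-23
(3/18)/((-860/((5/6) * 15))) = -5/2064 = -0.00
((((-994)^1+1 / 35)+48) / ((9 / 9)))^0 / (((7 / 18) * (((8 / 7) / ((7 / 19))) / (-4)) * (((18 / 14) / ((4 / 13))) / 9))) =-1764 / 247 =-7.14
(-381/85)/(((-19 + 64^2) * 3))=-127/346545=-0.00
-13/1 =-13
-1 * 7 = -7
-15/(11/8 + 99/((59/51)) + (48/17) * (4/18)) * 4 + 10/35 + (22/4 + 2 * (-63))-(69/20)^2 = -156784469553/1180589200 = -132.80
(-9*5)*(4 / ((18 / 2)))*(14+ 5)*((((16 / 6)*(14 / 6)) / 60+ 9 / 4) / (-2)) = 24149 / 54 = 447.20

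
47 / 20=2.35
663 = 663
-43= -43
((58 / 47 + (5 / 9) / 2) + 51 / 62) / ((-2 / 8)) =-122444 / 13113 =-9.34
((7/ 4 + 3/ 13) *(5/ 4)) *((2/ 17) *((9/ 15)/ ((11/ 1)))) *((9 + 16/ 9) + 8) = 1339/ 4488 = 0.30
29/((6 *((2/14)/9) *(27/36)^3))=6496/9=721.78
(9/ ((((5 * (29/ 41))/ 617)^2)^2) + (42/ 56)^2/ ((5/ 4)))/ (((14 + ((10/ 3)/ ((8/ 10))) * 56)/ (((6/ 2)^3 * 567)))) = 96727201179640935212601/ 187429465000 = 516072545902.22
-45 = -45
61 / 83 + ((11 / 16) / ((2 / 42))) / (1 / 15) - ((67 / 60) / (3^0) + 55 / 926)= 1993278823 / 9222960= 216.12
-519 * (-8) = 4152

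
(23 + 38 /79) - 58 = -2727 /79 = -34.52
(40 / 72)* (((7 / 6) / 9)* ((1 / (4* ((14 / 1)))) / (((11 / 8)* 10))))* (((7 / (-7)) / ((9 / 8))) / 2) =-1 / 24057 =-0.00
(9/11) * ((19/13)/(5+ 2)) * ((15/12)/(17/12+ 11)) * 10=25650/149149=0.17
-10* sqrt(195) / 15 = -2* sqrt(195) / 3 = -9.31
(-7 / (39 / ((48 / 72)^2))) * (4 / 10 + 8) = -392 / 585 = -0.67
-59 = -59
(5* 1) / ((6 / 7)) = 35 / 6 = 5.83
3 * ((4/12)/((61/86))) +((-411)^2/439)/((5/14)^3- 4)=-9288334670/96859643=-95.89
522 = 522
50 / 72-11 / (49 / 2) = 433 / 1764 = 0.25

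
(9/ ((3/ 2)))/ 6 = 1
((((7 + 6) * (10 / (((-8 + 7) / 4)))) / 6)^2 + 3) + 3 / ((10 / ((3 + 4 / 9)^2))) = 2029771 / 270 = 7517.67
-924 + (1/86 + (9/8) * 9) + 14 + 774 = -43297/344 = -125.86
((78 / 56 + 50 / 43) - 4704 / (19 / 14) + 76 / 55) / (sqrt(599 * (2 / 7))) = -4356030279 * sqrt(8386) / 1507299640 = -264.65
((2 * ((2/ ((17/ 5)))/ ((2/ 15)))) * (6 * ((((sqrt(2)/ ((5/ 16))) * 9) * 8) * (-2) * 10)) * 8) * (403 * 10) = -133705728000 * sqrt(2)/ 17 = -11122850229.68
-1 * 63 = -63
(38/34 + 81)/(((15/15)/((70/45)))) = 19544/153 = 127.74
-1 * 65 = -65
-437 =-437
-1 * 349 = -349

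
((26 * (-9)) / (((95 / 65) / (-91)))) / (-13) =-21294 / 19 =-1120.74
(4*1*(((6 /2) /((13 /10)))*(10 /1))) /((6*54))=100 /351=0.28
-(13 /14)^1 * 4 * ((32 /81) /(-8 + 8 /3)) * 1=52 /189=0.28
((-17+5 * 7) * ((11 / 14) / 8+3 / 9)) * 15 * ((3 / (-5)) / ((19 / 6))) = -11745 / 532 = -22.08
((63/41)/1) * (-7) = -441/41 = -10.76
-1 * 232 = -232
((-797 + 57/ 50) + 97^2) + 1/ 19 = 8182533/ 950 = 8613.19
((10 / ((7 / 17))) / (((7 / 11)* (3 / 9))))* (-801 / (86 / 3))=-6740415 / 2107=-3199.06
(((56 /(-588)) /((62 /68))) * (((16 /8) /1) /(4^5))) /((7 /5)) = -85 /583296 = -0.00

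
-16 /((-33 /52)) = 832 /33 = 25.21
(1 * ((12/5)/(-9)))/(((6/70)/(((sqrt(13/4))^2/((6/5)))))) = -8.43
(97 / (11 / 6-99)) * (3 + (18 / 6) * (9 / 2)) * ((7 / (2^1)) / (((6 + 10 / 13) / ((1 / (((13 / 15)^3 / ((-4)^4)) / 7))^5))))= -3090659872485333270528000000000000000 / 2295490432862685487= -1346405033207217127.17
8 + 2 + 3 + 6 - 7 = 12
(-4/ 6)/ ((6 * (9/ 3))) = -1/ 27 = -0.04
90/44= 45/22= 2.05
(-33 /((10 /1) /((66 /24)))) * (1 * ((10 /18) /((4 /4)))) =-121 /24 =-5.04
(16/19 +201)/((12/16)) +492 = 43384/57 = 761.12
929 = 929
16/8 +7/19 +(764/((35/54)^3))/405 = 37865979/4073125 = 9.30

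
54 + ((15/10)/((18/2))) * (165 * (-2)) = -1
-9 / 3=-3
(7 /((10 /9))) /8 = 63 /80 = 0.79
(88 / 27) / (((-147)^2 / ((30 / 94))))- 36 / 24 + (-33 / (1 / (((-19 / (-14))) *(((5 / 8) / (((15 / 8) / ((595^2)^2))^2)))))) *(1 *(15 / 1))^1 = -34296436331614730869364305545941 / 18281214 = -1876048074904365260937502.00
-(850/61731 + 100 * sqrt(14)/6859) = -100 * sqrt(14)/6859 - 850/61731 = -0.07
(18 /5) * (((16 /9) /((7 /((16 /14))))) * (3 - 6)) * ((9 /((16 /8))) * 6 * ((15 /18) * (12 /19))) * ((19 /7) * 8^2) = -2654208 /343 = -7738.22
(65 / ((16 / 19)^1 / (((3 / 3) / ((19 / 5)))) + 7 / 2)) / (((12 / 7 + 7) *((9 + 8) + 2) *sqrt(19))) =4550 *sqrt(19) / 1475407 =0.01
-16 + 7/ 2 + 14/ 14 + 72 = 121/ 2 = 60.50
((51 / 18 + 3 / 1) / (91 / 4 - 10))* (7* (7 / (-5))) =-686 / 153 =-4.48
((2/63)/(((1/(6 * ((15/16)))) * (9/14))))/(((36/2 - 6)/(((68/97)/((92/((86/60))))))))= 731/2891376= 0.00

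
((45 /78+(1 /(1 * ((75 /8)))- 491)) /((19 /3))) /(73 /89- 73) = 85094413 /79336400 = 1.07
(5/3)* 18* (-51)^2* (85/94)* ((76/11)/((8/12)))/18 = 21003075/517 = 40624.90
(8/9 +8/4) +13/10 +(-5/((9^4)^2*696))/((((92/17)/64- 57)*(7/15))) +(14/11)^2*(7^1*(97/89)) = 241061887563499278191/14568354506057807070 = 16.55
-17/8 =-2.12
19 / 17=1.12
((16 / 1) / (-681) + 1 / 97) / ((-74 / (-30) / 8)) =-34840 / 814703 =-0.04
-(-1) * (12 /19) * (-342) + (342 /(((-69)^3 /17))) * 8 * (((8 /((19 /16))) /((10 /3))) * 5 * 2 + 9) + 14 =-2508054 /12167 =-206.14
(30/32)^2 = 225/256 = 0.88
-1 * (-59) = 59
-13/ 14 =-0.93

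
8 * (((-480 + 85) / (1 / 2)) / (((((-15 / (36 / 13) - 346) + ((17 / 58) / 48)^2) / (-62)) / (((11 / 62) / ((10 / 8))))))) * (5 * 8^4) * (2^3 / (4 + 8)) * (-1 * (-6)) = -35312474857144320 / 2723709407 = -12964846.68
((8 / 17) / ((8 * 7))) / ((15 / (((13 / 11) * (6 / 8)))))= 13 / 26180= 0.00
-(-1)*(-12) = -12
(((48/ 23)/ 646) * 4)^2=9216/ 55190041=0.00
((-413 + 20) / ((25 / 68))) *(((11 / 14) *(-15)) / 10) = 220473 / 175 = 1259.85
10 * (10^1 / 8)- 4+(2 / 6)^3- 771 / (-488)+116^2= 177429557 / 13176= 13466.12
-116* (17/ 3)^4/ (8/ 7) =-16954763/ 162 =-104659.03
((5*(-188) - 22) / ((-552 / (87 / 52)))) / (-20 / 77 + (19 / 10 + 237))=413105 / 33810552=0.01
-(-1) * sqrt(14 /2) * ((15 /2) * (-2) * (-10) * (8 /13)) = 1200 * sqrt(7) /13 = 244.22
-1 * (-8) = 8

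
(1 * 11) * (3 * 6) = 198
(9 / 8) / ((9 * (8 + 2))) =1 / 80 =0.01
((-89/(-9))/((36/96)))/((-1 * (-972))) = 178/6561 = 0.03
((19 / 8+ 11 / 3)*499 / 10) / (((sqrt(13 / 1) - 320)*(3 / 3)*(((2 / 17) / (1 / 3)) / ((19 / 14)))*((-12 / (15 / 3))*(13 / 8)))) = 23370665*sqrt(13) / 8050075488+ 233706650 / 251564859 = 0.94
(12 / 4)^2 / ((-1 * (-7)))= 9 / 7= 1.29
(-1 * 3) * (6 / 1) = -18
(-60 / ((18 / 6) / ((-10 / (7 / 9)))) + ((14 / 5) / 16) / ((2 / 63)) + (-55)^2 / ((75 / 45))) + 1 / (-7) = 166201 / 80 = 2077.51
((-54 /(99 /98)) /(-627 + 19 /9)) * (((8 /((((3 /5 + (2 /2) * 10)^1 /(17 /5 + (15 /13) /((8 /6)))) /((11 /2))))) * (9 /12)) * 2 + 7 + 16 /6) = 66041073 /21312148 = 3.10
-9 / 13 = -0.69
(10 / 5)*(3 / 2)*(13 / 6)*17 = 221 / 2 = 110.50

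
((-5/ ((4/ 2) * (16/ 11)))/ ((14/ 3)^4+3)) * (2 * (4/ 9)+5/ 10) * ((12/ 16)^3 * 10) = -1670625/ 79173632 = -0.02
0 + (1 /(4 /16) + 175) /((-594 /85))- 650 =-675.61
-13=-13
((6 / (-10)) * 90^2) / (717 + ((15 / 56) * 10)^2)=-1270080 / 189251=-6.71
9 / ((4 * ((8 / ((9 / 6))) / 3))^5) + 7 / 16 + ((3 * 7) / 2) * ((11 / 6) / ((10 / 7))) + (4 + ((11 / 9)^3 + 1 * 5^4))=2523371526280813 / 3913788948480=644.74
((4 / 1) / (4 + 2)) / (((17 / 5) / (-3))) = -10 / 17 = -0.59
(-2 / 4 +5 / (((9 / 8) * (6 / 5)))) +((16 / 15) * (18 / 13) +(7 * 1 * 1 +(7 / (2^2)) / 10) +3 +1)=222613 / 14040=15.86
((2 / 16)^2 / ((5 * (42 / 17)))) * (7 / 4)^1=0.00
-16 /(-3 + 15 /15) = 8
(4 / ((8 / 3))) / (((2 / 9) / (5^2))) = 675 / 4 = 168.75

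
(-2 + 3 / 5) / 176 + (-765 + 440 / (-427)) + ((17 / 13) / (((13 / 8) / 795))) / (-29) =-788.10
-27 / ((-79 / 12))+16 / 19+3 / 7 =56443 / 10507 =5.37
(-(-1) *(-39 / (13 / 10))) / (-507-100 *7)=30 / 1207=0.02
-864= -864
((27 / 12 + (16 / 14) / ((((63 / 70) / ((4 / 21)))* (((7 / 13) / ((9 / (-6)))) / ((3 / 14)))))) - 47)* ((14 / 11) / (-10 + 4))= 1293497 / 135828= 9.52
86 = 86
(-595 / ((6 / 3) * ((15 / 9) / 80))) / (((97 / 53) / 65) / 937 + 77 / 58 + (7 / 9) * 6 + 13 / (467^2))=-1749202276904737200 / 734265938780027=-2382.25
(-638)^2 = 407044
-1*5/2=-5/2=-2.50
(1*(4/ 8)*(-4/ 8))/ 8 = -1/ 32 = -0.03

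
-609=-609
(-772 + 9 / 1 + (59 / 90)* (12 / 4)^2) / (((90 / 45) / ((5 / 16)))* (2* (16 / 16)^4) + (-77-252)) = 7571 / 3162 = 2.39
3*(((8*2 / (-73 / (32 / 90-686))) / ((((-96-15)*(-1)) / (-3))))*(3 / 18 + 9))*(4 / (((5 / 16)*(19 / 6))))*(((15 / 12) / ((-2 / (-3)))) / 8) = -5430304 / 51319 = -105.81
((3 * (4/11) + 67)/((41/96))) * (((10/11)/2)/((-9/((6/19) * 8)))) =-1917440/94259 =-20.34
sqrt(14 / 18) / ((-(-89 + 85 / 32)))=32 * sqrt(7) / 8289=0.01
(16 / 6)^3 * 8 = 4096 / 27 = 151.70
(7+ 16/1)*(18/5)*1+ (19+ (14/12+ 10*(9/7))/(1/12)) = 9453/35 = 270.09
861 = 861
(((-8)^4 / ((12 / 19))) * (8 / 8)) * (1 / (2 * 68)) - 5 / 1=2177 / 51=42.69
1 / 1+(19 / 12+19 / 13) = 631 / 156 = 4.04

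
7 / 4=1.75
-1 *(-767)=767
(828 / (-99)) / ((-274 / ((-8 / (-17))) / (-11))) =-368 / 2329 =-0.16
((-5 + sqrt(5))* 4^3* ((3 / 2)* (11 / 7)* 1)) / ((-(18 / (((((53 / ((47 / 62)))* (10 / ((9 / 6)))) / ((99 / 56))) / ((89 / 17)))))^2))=22368195899392000 / 3788433835857 - 4473639179878400* sqrt(5) / 3788433835857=3263.84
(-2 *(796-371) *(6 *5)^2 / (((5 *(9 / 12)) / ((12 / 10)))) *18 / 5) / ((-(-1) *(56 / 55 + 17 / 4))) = -193881600 / 1159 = -167283.52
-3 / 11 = -0.27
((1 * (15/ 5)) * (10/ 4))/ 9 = 5/ 6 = 0.83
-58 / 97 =-0.60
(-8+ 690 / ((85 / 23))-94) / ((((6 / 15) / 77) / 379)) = 6179929.41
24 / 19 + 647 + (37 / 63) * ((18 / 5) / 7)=3019071 / 4655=648.57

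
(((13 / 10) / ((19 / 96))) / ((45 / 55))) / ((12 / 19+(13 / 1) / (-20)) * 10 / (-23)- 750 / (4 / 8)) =-105248 / 19664895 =-0.01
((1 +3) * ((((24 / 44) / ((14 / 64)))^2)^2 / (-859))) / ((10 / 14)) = -5435817984 / 21568901585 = -0.25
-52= -52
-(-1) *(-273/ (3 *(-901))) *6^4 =117936/ 901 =130.89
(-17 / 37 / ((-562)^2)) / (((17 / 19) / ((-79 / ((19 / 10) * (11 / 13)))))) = 5135 / 64274254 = 0.00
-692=-692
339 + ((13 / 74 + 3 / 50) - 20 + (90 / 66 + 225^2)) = 518371473 / 10175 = 50945.60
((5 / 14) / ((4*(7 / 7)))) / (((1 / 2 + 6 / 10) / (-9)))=-225 / 308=-0.73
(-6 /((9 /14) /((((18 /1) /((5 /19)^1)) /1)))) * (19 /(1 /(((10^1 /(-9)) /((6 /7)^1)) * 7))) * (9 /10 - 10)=-1001590.49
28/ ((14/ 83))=166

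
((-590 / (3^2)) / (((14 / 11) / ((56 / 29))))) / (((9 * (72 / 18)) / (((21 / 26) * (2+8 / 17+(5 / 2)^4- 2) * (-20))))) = 1221271975 / 692172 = 1764.41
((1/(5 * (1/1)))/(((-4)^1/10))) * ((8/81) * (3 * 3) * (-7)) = 28/9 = 3.11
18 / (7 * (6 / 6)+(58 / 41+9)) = 1.03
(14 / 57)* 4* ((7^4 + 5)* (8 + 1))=404208 / 19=21274.11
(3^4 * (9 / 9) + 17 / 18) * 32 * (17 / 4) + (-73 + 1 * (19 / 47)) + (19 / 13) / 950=3044205223 / 274950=11071.85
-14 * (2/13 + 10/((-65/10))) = 252/13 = 19.38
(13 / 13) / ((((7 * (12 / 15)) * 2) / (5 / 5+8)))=45 / 56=0.80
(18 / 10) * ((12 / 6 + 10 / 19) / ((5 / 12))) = 5184 / 475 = 10.91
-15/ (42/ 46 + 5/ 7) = -2415/ 262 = -9.22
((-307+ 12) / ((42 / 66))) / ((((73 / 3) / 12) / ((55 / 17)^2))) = -353380500 / 147679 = -2392.90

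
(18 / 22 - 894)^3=-948413390625 / 1331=-712557017.75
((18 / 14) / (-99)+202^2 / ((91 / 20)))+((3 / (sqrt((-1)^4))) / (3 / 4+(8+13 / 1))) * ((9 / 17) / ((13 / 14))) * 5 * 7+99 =4475809518 / 493493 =9069.65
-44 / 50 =-22 / 25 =-0.88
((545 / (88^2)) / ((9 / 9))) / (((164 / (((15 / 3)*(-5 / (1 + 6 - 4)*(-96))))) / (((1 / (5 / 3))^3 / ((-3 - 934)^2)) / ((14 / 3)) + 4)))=669890355829 / 487827671408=1.37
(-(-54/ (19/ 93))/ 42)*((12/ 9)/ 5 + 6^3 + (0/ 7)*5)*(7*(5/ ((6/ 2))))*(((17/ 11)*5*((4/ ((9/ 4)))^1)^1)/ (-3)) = -136767040/ 1881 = -72709.75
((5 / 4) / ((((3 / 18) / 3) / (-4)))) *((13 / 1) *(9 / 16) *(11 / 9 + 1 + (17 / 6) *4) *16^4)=-584663040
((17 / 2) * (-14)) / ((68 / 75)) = -131.25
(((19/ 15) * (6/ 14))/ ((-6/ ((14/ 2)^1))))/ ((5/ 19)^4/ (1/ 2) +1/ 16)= -19808792/ 2254815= -8.79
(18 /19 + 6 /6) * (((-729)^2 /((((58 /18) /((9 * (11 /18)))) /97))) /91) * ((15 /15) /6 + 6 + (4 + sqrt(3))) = 188826833151 * sqrt(3) /100282 + 3839478940737 /200564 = 22404789.88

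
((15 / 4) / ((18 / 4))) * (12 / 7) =10 / 7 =1.43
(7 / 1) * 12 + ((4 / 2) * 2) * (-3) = 72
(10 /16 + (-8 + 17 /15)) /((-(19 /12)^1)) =749 /190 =3.94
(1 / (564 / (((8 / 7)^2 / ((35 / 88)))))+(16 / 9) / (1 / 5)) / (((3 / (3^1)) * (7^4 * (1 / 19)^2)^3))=0.03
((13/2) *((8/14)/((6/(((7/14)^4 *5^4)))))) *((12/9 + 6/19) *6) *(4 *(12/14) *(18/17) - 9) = -81339375/63308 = -1284.82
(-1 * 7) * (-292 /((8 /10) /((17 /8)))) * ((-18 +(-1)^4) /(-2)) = 738395 /16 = 46149.69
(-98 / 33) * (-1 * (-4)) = -392 / 33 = -11.88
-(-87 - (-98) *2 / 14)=73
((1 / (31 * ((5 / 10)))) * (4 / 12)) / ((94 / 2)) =2 / 4371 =0.00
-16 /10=-8 /5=-1.60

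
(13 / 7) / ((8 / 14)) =13 / 4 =3.25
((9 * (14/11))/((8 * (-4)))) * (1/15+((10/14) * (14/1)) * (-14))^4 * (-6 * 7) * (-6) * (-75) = 2853429120385347/1100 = 2594026473077.59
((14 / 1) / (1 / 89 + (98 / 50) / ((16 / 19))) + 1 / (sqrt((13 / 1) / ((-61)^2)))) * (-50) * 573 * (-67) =318901240000 / 27753 + 117092550 * sqrt(13) / 13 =43966324.57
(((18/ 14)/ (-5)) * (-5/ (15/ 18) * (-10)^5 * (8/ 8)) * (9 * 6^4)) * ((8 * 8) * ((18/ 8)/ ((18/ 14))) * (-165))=33256396800000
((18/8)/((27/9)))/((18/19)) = 19/24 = 0.79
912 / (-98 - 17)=-912 / 115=-7.93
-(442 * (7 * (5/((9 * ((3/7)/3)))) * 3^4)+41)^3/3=-925864426850416451/3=-308621475616805483.67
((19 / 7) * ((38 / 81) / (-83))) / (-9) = 722 / 423549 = 0.00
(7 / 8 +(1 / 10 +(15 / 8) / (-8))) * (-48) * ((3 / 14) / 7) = -2133 / 1960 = -1.09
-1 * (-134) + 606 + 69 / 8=5989 / 8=748.62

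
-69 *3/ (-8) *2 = 207/ 4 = 51.75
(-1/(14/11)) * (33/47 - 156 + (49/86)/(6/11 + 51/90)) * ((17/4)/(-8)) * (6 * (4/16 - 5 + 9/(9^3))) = 2746195969715/1495281312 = 1836.57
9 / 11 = 0.82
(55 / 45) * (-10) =-110 / 9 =-12.22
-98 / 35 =-2.80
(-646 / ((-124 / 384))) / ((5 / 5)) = 62016 / 31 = 2000.52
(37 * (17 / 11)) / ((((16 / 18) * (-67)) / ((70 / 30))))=-13209 / 5896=-2.24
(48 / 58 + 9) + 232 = 7013 / 29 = 241.83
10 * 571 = 5710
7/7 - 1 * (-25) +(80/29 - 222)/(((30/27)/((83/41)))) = -2220143/5945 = -373.45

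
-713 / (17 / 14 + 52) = -9982 / 745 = -13.40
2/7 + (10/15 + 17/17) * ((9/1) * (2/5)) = 6.29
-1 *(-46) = 46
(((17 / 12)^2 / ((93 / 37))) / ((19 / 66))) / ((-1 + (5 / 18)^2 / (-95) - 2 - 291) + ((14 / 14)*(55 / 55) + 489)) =0.01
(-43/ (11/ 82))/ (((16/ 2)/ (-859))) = 1514417/ 44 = 34418.57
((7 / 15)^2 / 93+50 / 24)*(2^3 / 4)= 174571 / 41850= 4.17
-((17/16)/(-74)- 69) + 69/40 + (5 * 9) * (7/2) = 1351177/5920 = 228.24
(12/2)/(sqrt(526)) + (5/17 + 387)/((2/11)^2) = 3 * sqrt(526)/263 + 199166/17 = 11715.91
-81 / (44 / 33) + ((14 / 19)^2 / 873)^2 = -24135103304723 / 397285653636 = -60.75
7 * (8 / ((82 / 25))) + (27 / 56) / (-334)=13091693 / 766864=17.07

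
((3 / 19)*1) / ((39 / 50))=50 / 247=0.20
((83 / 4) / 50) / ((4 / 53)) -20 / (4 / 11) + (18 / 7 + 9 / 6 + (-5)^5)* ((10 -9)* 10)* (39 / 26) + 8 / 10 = -262430727 / 5600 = -46862.63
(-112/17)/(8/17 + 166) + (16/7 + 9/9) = 32153/9905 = 3.25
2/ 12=1/ 6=0.17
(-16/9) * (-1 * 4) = 64/9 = 7.11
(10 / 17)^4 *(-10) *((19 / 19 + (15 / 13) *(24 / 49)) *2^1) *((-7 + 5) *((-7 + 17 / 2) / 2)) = 299100000 / 53202877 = 5.62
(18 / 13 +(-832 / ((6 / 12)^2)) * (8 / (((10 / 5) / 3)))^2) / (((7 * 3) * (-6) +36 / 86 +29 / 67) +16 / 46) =137606119158 / 35835241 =3839.97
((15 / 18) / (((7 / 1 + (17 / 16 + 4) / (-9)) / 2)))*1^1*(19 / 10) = 0.49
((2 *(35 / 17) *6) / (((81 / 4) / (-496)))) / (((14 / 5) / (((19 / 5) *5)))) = -1884800 / 459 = -4106.32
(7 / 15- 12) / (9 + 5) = -173 / 210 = -0.82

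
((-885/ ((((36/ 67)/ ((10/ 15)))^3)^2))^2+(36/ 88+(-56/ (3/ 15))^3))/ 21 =-8661776082961972618916696917/ 15779549071863715590144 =-548924.18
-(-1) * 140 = 140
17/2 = 8.50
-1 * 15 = -15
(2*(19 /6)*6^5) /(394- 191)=49248 /203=242.60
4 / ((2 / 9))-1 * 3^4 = -63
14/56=1/4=0.25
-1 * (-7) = 7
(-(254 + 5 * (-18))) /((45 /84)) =-4592 /15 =-306.13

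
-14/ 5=-2.80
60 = 60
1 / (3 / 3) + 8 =9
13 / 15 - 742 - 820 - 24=-1585.13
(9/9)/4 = 1/4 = 0.25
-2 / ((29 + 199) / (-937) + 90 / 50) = -9370 / 7293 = -1.28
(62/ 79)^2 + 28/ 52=93659/ 81133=1.15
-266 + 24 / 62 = -8234 / 31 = -265.61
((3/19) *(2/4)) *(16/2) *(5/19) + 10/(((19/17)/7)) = 22670/361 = 62.80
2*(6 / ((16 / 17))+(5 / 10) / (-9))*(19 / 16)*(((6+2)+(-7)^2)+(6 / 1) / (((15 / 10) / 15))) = 112385 / 64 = 1756.02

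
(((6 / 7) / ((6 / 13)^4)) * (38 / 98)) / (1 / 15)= 109.87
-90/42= -15/7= -2.14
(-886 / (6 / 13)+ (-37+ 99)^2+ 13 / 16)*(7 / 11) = 646849 / 528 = 1225.09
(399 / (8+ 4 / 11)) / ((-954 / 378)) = -92169 / 4876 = -18.90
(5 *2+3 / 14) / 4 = 143 / 56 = 2.55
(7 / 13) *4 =28 / 13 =2.15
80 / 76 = 20 / 19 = 1.05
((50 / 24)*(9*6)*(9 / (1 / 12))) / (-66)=-2025 / 11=-184.09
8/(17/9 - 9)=-9/8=-1.12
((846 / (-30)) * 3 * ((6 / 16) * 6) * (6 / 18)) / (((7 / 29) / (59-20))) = -1435239 / 140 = -10251.71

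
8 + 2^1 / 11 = 90 / 11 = 8.18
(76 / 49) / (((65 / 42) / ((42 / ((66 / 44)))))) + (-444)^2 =12815664 / 65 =197164.06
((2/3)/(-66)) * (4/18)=-2/891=-0.00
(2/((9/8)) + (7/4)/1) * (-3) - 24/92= -2993/276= -10.84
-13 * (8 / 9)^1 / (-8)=13 / 9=1.44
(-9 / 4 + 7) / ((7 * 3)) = 19 / 84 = 0.23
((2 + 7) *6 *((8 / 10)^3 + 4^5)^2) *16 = 14169935314944 / 15625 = 906875860.16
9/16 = 0.56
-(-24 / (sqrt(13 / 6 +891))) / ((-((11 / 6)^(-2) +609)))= -968 * sqrt(32154) / 131697425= -0.00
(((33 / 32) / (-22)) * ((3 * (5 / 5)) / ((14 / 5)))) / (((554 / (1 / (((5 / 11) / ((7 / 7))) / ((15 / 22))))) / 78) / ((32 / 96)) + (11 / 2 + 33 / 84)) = -1755 / 702304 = -0.00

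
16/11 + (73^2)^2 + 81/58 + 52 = 28398295.85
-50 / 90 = -5 / 9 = -0.56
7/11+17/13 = 278/143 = 1.94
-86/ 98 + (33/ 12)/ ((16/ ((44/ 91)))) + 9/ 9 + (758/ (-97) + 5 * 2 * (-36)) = -363426961/ 988624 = -367.61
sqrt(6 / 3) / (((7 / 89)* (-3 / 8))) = -712* sqrt(2) / 21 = -47.95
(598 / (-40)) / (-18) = 299 / 360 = 0.83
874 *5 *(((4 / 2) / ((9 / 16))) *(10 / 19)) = 73600 / 9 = 8177.78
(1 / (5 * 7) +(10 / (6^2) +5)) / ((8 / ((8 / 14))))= 3343 / 8820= 0.38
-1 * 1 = -1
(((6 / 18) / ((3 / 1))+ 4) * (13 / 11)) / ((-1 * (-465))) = 481 / 46035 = 0.01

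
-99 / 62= -1.60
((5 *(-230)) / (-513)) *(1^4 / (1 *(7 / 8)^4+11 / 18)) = 204800 / 109383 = 1.87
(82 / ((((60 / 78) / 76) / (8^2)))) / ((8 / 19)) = 6157216 / 5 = 1231443.20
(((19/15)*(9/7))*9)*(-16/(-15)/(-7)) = -2736/1225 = -2.23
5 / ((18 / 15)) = 25 / 6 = 4.17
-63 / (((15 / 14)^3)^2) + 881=1062308873 / 1265625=839.36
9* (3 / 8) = 27 / 8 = 3.38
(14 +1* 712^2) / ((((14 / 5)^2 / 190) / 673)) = 405154496625 / 49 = 8268459114.80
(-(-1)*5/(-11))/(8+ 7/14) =-10/187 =-0.05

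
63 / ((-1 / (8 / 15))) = -168 / 5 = -33.60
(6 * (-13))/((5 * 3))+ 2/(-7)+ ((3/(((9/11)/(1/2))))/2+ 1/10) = -1877/420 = -4.47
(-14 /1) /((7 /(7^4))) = -4802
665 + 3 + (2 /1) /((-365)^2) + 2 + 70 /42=268448381 /399675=671.67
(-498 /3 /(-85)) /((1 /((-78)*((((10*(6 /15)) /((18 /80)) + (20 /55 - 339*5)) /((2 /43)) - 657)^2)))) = -205276742584.91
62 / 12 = 31 / 6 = 5.17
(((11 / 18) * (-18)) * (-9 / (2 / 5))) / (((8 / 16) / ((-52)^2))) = 1338480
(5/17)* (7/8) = 35/136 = 0.26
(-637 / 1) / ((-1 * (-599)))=-637 / 599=-1.06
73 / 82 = 0.89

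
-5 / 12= -0.42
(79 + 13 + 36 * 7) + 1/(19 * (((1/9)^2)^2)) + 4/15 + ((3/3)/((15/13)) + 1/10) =393613/570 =690.55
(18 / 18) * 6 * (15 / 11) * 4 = 360 / 11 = 32.73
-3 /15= -1 /5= -0.20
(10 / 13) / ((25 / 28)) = 56 / 65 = 0.86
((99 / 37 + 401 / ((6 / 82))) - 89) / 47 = 598735 / 5217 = 114.77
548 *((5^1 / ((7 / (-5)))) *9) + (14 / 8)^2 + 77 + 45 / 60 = -1963749 / 112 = -17533.47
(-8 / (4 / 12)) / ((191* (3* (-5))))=8 / 955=0.01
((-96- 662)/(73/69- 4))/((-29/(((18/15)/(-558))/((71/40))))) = 139472/12957287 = 0.01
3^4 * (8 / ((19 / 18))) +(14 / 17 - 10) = 195324 / 323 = 604.72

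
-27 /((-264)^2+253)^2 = -27 /4892862601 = -0.00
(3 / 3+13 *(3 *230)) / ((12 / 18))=26913 / 2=13456.50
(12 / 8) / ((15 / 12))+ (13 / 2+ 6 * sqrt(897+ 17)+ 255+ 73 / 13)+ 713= 6 * sqrt(914)+ 127571 / 130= 1162.71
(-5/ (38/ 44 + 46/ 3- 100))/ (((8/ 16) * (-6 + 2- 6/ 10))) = -3300/ 127213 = -0.03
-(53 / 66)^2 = -2809 / 4356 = -0.64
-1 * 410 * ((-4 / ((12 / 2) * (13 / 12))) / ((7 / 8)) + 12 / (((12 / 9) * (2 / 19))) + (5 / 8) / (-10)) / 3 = -25291465 / 2184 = -11580.34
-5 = -5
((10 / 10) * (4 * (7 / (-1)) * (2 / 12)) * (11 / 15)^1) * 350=-10780 / 9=-1197.78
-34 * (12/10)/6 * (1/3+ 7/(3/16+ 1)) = -2414/57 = -42.35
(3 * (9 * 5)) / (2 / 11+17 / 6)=8910 / 199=44.77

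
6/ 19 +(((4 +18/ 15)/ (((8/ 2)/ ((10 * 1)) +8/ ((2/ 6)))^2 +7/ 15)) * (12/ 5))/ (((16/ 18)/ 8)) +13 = 13.50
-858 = -858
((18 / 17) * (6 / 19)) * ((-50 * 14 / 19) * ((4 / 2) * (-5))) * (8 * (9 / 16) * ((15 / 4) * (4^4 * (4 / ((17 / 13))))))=169827840000 / 104329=1627810.48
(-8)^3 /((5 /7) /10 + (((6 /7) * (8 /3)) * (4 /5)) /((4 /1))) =-35840 /37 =-968.65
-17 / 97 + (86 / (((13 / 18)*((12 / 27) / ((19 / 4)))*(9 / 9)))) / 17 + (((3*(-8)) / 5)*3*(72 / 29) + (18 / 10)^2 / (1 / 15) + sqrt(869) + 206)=323.01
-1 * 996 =-996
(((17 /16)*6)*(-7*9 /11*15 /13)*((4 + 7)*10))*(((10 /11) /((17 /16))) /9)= -63000 /143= -440.56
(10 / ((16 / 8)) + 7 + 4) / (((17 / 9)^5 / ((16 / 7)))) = 15116544 / 9938999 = 1.52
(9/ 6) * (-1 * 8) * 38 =-456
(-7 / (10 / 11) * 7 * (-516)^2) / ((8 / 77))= -690651423 / 5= -138130284.60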